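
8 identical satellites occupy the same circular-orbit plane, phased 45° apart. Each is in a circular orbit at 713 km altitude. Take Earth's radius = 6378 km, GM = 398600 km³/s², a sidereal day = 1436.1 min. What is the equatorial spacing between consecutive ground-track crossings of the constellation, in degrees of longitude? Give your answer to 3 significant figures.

Semi-major axis a = 6378 + 713 = 7091 km. Period T = 2π√(a³/μ) = 2π√(7091³/398600) = 5942.5 s = 99.04 min.
Single-satellite node shift = (5942.5/86166) × 360° = 24.83°.
With 8 satellites evenly phased, successive equator crossings are 24.83/8 = 3.103° apart.

3.10°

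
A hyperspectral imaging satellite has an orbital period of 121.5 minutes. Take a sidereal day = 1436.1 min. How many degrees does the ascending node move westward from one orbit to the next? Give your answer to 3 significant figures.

30.5°

T = 121.5 min = 7290.0 s.
During one orbit Earth rotates (7290.0 / 86166) × 360° = 30.46°.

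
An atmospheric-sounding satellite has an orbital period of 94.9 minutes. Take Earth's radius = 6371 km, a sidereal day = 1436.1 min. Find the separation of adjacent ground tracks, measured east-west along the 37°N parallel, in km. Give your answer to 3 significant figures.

2110 km

T = 94.9 min = 5694.0 s.
Node shift per orbit = (5694.0/86166) × 360° = 23.79°.
Equatorial spacing = 23.79 × 111.2 km/° = 2645 km.
At 37° latitude, spacing = 2645 × cos(37°) = 2113 km.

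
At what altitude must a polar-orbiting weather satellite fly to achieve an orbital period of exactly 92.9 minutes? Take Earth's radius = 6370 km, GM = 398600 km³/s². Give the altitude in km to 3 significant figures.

425 km

T = 92.9 min = 5574.0 s.
From T = 2π√(a³/μ): a = (μ T²/4π²)^(1/3) = (398600 × 5574.0² / 4π²)^(1/3) = 6795 km.
Altitude h = a − R = 6795 − 6370 = 425 km.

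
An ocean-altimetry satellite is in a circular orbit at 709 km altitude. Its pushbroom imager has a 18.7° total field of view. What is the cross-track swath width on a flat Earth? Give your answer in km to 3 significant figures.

Half-angle = 18.7°/2 = 9.35°.
Swath width ≈ 2h·tan(θ/2) = 2 × 709 × tan(9.35°) = 233.5 km.

233 km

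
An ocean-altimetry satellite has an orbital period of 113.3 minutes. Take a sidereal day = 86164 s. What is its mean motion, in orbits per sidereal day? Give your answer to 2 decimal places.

12.67

T = 113.3 min = 6798.0 s.
Orbits per sidereal day = 86164 / 6798.0 = 12.675.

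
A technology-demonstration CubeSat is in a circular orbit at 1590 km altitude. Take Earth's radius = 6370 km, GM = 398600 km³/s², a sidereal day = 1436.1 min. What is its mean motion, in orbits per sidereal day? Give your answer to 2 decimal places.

12.19

Semi-major axis a = 6370 + 1590 = 7960 km. Period T = 2π√(a³/μ) = 2π√(7960³/398600) = 7067.7 s = 117.80 min.
Orbits per sidereal day = 86166 / 7067.7 = 12.191.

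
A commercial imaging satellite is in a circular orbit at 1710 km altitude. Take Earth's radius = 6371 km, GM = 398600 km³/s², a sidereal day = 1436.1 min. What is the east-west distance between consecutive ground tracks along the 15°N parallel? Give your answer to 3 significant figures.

3240 km

Semi-major axis a = 6371 + 1710 = 8081 km. Period T = 2π√(a³/μ) = 2π√(8081³/398600) = 7229.5 s = 120.49 min.
Node shift per orbit = (7229.5/86166) × 360° = 30.20°.
Equatorial spacing = 30.20 × 111.2 km/° = 3359 km.
At 15° latitude, spacing = 3359 × cos(15°) = 3244 km.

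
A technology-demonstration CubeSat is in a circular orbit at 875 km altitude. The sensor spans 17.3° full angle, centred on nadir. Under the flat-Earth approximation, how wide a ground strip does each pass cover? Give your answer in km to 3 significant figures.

266 km

Half-angle = 17.3°/2 = 8.65°.
Swath width ≈ 2h·tan(θ/2) = 2 × 875 × tan(8.65°) = 266.2 km.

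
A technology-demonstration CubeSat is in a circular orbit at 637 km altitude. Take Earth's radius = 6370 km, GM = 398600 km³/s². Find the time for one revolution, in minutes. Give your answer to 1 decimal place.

97.3 min

Semi-major axis a = 6370 + 637 = 7007 km. Period T = 2π√(a³/μ) = 2π√(7007³/398600) = 5837.3 s = 97.29 min.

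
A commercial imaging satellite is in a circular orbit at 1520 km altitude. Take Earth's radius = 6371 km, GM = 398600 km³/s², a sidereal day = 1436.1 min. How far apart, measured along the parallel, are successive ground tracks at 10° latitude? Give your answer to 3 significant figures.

Semi-major axis a = 6371 + 1520 = 7891 km. Period T = 2π√(a³/μ) = 2π√(7891³/398600) = 6976.0 s = 116.27 min.
Node shift per orbit = (6976.0/86166) × 360° = 29.15°.
Equatorial spacing = 29.15 × 111.2 km/° = 3241 km.
At 10° latitude, spacing = 3241 × cos(10°) = 3192 km.

3190 km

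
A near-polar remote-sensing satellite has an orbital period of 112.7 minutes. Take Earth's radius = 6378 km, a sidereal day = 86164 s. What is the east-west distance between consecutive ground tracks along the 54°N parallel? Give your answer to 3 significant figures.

1850 km

T = 112.7 min = 6762.0 s.
Node shift per orbit = (6762.0/86164) × 360° = 28.25°.
Equatorial spacing = 28.25 × 111.3 km/° = 3145 km.
At 54° latitude, spacing = 3145 × cos(54°) = 1849 km.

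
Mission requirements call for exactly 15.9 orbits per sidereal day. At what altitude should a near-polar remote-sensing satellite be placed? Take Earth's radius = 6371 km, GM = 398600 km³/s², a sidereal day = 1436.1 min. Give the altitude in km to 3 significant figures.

Required period T = 86166 / 15.9 = 5419.2 s.
From T = 2π√(a³/μ): a = (μ T²/4π²)^(1/3) = (398600 × 5419.2² / 4π²)^(1/3) = 6668 km.
Altitude h = a − R = 6668 − 6371 = 297 km.

297 km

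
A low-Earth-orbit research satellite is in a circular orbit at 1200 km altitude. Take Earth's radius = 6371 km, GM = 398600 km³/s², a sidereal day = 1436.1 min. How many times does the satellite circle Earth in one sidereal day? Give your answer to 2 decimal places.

Semi-major axis a = 6371 + 1200 = 7571 km. Period T = 2π√(a³/μ) = 2π√(7571³/398600) = 6556.0 s = 109.27 min.
Orbits per sidereal day = 86166 / 6556.0 = 13.143.

13.14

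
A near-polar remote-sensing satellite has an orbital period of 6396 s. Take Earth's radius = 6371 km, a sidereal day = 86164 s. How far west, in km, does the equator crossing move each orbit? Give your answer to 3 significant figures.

During one orbit Earth rotates (6396.0 / 86164) × 360° = 26.72°.
At the equator that is 26.72° × (2π·6371/360) km/° = 26.72 × 111.2 = 2971 km.

2970 km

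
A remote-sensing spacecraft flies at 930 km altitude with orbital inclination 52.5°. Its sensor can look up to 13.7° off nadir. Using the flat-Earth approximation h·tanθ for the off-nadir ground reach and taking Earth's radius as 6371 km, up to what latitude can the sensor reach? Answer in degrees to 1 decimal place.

For a prograde orbit the ground track reaches latitude ±i = ±52.5°.
Sensor half-swath on the ground ≈ 930·tan(13.7°) = 227 km = 2.04° of latitude.
Maximum observable latitude ≈ 52.5 + 2.04 = 54.5°.

54.5°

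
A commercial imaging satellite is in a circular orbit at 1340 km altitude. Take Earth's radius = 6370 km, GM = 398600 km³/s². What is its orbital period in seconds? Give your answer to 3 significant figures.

Semi-major axis a = 6370 + 1340 = 7710 km. Period T = 2π√(a³/μ) = 2π√(7710³/398600) = 6737.4 s = 112.29 min.

6740 seconds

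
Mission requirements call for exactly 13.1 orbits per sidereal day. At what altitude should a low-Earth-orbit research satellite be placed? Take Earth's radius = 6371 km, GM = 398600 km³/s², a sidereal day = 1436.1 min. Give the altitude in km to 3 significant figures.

1220 km

Required period T = 86166 / 13.1 = 6577.6 s.
From T = 2π√(a³/μ): a = (μ T²/4π²)^(1/3) = (398600 × 6577.6² / 4π²)^(1/3) = 7588 km.
Altitude h = a − R = 7588 − 6371 = 1217 km.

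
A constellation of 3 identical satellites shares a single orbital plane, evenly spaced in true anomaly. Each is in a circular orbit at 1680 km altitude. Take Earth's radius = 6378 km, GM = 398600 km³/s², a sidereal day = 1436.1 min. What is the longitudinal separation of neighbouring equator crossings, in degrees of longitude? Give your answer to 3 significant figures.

Semi-major axis a = 6378 + 1680 = 8058 km. Period T = 2π√(a³/μ) = 2π√(8058³/398600) = 7198.7 s = 119.98 min.
Single-satellite node shift = (7198.7/86166) × 360° = 30.08°.
With 3 satellites evenly phased, successive equator crossings are 30.08/3 = 10.025° apart.

10.0°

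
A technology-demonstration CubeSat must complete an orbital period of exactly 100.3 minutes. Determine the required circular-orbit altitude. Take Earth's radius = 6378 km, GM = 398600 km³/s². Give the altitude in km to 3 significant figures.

773 km

T = 100.3 min = 6018.0 s.
From T = 2π√(a³/μ): a = (μ T²/4π²)^(1/3) = (398600 × 6018.0² / 4π²)^(1/3) = 7151 km.
Altitude h = a − R = 7151 − 6378 = 773 km.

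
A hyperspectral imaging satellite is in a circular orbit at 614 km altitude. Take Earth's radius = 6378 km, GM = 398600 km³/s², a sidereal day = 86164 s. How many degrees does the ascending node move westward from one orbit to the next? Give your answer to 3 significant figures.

Semi-major axis a = 6378 + 614 = 6992 km. Period T = 2π√(a³/μ) = 2π√(6992³/398600) = 5818.5 s = 96.98 min.
During one orbit Earth rotates (5818.5 / 86164) × 360° = 24.31°.

24.3°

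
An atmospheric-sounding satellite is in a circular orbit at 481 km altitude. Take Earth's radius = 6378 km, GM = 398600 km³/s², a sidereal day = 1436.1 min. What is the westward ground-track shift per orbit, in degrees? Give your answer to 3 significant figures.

Semi-major axis a = 6378 + 481 = 6859 km. Period T = 2π√(a³/μ) = 2π√(6859³/398600) = 5653.3 s = 94.22 min.
During one orbit Earth rotates (5653.3 / 86166) × 360° = 23.62°.

23.6°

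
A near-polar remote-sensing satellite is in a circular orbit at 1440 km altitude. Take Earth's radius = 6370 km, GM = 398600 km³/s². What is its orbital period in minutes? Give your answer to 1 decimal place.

114.5 min

Semi-major axis a = 6370 + 1440 = 7810 km. Period T = 2π√(a³/μ) = 2π√(7810³/398600) = 6868.9 s = 114.48 min.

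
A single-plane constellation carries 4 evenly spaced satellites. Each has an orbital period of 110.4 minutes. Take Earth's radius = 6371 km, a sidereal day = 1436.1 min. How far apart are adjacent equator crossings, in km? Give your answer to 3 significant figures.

T = 110.4 min = 6624.0 s.
Single-satellite node shift = (6624.0/86166) × 360° = 27.67°.
With 4 satellites evenly phased, successive equator crossings are 27.67/4 = 6.919° apart.
That is 6.919 × 111.2 = 769 km at the equator.

769 km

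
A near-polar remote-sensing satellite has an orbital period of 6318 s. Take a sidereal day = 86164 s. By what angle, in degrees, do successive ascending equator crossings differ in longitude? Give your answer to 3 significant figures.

During one orbit Earth rotates (6318.0 / 86164) × 360° = 26.40°.

26.4°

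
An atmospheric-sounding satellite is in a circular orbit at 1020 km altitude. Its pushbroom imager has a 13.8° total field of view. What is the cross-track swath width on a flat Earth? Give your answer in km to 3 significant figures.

247 km

Half-angle = 13.8°/2 = 6.9°.
Swath width ≈ 2h·tan(θ/2) = 2 × 1020 × tan(6.9°) = 246.9 km.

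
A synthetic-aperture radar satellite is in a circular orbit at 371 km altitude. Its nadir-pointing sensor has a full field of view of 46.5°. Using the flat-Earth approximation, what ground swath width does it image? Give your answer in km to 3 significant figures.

319 km

Half-angle = 46.5°/2 = 23.25°.
Swath width ≈ 2h·tan(θ/2) = 2 × 371 × tan(23.25°) = 318.8 km.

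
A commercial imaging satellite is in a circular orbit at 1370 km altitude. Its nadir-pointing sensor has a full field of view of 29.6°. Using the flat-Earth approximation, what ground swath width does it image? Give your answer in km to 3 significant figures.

Half-angle = 29.6°/2 = 14.8°.
Swath width ≈ 2h·tan(θ/2) = 2 × 1370 × tan(14.8°) = 723.9 km.

724 km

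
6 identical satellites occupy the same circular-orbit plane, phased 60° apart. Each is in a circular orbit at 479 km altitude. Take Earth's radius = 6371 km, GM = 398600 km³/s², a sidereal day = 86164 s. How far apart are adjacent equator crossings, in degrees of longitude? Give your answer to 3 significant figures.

Semi-major axis a = 6371 + 479 = 6850 km. Period T = 2π√(a³/μ) = 2π√(6850³/398600) = 5642.2 s = 94.04 min.
Single-satellite node shift = (5642.2/86164) × 360° = 23.57°.
With 6 satellites evenly phased, successive equator crossings are 23.57/6 = 3.929° apart.

3.93°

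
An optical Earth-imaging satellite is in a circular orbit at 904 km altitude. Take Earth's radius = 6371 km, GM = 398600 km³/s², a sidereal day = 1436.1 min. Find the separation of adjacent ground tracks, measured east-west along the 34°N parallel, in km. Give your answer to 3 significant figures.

2380 km

Semi-major axis a = 6371 + 904 = 7275 km. Period T = 2π√(a³/μ) = 2π√(7275³/398600) = 6175.3 s = 102.92 min.
Node shift per orbit = (6175.3/86166) × 360° = 25.80°.
Equatorial spacing = 25.80 × 111.2 km/° = 2869 km.
At 34° latitude, spacing = 2869 × cos(34°) = 2378 km.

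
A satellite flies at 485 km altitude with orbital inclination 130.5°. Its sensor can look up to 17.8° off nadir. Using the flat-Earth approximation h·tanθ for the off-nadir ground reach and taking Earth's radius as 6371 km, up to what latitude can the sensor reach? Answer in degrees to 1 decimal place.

50.9°

Retrograde orbit: the ground track reaches ±(180° − i) = ±(180 − 130.5) = ±49.5°.
Sensor half-swath on the ground ≈ 485·tan(17.8°) = 156 km = 1.40° of latitude.
Maximum observable latitude ≈ 49.5 + 1.40 = 50.9°.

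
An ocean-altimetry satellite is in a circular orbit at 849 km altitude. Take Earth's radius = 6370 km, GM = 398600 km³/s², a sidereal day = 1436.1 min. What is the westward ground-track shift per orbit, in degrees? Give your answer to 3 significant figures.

25.5°

Semi-major axis a = 6370 + 849 = 7219 km. Period T = 2π√(a³/μ) = 2π√(7219³/398600) = 6104.2 s = 101.74 min.
During one orbit Earth rotates (6104.2 / 86166) × 360° = 25.50°.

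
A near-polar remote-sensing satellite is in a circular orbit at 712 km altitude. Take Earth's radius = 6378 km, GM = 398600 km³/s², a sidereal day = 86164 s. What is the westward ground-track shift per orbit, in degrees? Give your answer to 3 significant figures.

24.8°

Semi-major axis a = 6378 + 712 = 7090 km. Period T = 2π√(a³/μ) = 2π√(7090³/398600) = 5941.3 s = 99.02 min.
During one orbit Earth rotates (5941.3 / 86164) × 360° = 24.82°.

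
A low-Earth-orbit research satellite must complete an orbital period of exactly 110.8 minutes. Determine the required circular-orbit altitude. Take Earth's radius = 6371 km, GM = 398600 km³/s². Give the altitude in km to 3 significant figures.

1270 km

T = 110.8 min = 6648.0 s.
From T = 2π√(a³/μ): a = (μ T²/4π²)^(1/3) = (398600 × 6648.0² / 4π²)^(1/3) = 7642 km.
Altitude h = a − R = 7642 − 6371 = 1271 km.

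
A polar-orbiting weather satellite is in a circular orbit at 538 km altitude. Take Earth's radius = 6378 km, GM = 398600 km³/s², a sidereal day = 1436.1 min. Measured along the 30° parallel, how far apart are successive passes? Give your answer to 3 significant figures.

2310 km

Semi-major axis a = 6378 + 538 = 6916 km. Period T = 2π√(a³/μ) = 2π√(6916³/398600) = 5723.9 s = 95.40 min.
Node shift per orbit = (5723.9/86166) × 360° = 23.91°.
Equatorial spacing = 23.91 × 111.3 km/° = 2662 km.
At 30° latitude, spacing = 2662 × cos(30°) = 2305 km.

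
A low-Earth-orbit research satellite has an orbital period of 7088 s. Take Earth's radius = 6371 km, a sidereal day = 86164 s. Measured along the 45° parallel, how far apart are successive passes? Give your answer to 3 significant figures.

2330 km

Node shift per orbit = (7088.0/86164) × 360° = 29.61°.
Equatorial spacing = 29.61 × 111.2 km/° = 3293 km.
At 45° latitude, spacing = 3293 × cos(45°) = 2328 km.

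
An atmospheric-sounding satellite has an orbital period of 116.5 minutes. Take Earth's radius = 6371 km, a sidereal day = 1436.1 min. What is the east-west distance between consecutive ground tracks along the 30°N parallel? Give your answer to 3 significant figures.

T = 116.5 min = 6990.0 s.
Node shift per orbit = (6990.0/86166) × 360° = 29.20°.
Equatorial spacing = 29.20 × 111.2 km/° = 3247 km.
At 30° latitude, spacing = 3247 × cos(30°) = 2812 km.

2810 km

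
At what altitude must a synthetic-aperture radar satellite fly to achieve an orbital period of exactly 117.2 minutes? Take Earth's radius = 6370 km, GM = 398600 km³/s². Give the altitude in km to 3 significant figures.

1560 km

T = 117.2 min = 7032.0 s.
From T = 2π√(a³/μ): a = (μ T²/4π²)^(1/3) = (398600 × 7032.0² / 4π²)^(1/3) = 7933 km.
Altitude h = a − R = 7933 − 6370 = 1563 km.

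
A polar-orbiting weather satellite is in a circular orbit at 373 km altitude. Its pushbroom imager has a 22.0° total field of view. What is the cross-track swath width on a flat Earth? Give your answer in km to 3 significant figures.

Half-angle = 22.0°/2 = 11°.
Swath width ≈ 2h·tan(θ/2) = 2 × 373 × tan(11°) = 145.0 km.

145 km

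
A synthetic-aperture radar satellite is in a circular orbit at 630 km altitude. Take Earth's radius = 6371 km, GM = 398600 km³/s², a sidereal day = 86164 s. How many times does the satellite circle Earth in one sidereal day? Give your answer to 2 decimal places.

Semi-major axis a = 6371 + 630 = 7001 km. Period T = 2π√(a³/μ) = 2π√(7001³/398600) = 5829.8 s = 97.16 min.
Orbits per sidereal day = 86164 / 5829.8 = 14.780.

14.78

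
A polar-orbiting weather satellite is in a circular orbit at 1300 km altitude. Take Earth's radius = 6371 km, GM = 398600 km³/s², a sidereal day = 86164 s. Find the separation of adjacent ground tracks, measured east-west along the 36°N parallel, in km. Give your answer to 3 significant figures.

2510 km

Semi-major axis a = 6371 + 1300 = 7671 km. Period T = 2π√(a³/μ) = 2π√(7671³/398600) = 6686.4 s = 111.44 min.
Node shift per orbit = (6686.4/86164) × 360° = 27.94°.
Equatorial spacing = 27.94 × 111.2 km/° = 3106 km.
At 36° latitude, spacing = 3106 × cos(36°) = 2513 km.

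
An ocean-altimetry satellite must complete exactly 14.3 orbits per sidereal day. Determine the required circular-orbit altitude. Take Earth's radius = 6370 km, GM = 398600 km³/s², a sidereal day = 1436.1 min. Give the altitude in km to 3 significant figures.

Required period T = 86166 / 14.3 = 6025.6 s.
From T = 2π√(a³/μ): a = (μ T²/4π²)^(1/3) = (398600 × 6025.6² / 4π²)^(1/3) = 7157 km.
Altitude h = a − R = 7157 − 6370 = 787 km.

787 km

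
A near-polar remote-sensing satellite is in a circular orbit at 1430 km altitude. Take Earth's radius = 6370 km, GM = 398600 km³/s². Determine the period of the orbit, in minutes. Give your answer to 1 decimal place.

Semi-major axis a = 6370 + 1430 = 7800 km. Period T = 2π√(a³/μ) = 2π√(7800³/398600) = 6855.7 s = 114.26 min.

114.3 min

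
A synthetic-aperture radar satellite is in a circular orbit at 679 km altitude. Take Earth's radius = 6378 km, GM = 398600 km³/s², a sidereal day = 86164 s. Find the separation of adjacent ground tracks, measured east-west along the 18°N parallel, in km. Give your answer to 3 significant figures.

2610 km

Semi-major axis a = 6378 + 679 = 7057 km. Period T = 2π√(a³/μ) = 2π√(7057³/398600) = 5899.9 s = 98.33 min.
Node shift per orbit = (5899.9/86164) × 360° = 24.65°.
Equatorial spacing = 24.65 × 111.3 km/° = 2744 km.
At 18° latitude, spacing = 2744 × cos(18°) = 2610 km.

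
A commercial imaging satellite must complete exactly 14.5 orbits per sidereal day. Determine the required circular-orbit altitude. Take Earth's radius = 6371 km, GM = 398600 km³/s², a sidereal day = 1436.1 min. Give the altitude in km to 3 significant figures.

720 km

Required period T = 86166 / 14.5 = 5942.5 s.
From T = 2π√(a³/μ): a = (μ T²/4π²)^(1/3) = (398600 × 5942.5² / 4π²)^(1/3) = 7091 km.
Altitude h = a − R = 7091 − 6371 = 720 km.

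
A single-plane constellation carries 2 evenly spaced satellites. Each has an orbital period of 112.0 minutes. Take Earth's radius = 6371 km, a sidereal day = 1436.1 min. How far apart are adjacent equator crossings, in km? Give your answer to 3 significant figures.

T = 112.0 min = 6720.0 s.
Single-satellite node shift = (6720.0/86166) × 360° = 28.08°.
With 2 satellites evenly phased, successive equator crossings are 28.08/2 = 14.038° apart.
That is 14.038 × 111.2 = 1561 km at the equator.

1560 km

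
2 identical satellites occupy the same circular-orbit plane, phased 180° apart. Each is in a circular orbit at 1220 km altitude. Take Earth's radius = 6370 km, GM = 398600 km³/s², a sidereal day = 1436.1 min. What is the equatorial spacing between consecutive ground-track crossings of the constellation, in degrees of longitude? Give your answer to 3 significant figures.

Semi-major axis a = 6370 + 1220 = 7590 km. Period T = 2π√(a³/μ) = 2π√(7590³/398600) = 6580.7 s = 109.68 min.
Single-satellite node shift = (6580.7/86166) × 360° = 27.49°.
With 2 satellites evenly phased, successive equator crossings are 27.49/2 = 13.747° apart.

13.7°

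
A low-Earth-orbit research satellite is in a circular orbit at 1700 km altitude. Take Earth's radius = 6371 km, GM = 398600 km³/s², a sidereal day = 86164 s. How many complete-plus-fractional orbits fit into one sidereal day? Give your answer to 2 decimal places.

11.94

Semi-major axis a = 6371 + 1700 = 8071 km. Period T = 2π√(a³/μ) = 2π√(8071³/398600) = 7216.1 s = 120.27 min.
Orbits per sidereal day = 86164 / 7216.1 = 11.941.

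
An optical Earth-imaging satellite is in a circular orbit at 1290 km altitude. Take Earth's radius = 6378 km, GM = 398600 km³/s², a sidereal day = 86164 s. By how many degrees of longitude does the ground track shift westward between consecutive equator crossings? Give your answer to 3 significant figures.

27.9°

Semi-major axis a = 6378 + 1290 = 7668 km. Period T = 2π√(a³/μ) = 2π√(7668³/398600) = 6682.4 s = 111.37 min.
During one orbit Earth rotates (6682.4 / 86164) × 360° = 27.92°.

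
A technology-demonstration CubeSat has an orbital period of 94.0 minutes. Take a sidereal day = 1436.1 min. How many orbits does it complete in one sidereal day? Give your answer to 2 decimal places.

15.28

T = 94.0 min = 5640.0 s.
Orbits per sidereal day = 86166 / 5640.0 = 15.278.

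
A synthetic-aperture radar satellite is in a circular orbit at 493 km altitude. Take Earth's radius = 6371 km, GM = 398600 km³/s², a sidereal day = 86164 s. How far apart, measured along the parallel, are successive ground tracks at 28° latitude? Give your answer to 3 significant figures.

Semi-major axis a = 6371 + 493 = 6864 km. Period T = 2π√(a³/μ) = 2π√(6864³/398600) = 5659.5 s = 94.32 min.
Node shift per orbit = (5659.5/86164) × 360° = 23.65°.
Equatorial spacing = 23.65 × 111.2 km/° = 2629 km.
At 28° latitude, spacing = 2629 × cos(28°) = 2322 km.

2320 km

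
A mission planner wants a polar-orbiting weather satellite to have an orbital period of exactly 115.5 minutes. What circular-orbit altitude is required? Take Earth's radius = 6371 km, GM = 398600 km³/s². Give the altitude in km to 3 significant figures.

1490 km

T = 115.5 min = 6930.0 s.
From T = 2π√(a³/μ): a = (μ T²/4π²)^(1/3) = (398600 × 6930.0² / 4π²)^(1/3) = 7856 km.
Altitude h = a − R = 7856 − 6371 = 1485 km.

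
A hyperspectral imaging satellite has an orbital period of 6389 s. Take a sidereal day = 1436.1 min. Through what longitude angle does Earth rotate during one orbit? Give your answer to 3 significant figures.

26.7°

During one orbit Earth rotates (6389.0 / 86166) × 360° = 26.69°.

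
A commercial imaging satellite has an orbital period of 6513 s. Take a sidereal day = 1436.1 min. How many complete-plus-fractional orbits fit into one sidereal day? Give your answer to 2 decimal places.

13.23

Orbits per sidereal day = 86166 / 6513.0 = 13.230.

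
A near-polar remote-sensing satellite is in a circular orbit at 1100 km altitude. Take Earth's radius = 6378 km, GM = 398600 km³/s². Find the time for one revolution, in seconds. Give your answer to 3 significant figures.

Semi-major axis a = 6378 + 1100 = 7478 km. Period T = 2π√(a³/μ) = 2π√(7478³/398600) = 6435.6 s = 107.26 min.

6440 seconds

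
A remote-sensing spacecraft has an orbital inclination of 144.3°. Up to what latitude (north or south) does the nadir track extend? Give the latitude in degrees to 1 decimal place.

Retrograde orbit: the ground track reaches ±(180° − i) = ±(180 − 144.3) = ±35.7°.

35.7°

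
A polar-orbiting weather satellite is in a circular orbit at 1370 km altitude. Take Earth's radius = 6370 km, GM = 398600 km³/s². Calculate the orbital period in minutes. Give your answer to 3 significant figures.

113 min

Semi-major axis a = 6370 + 1370 = 7740 km. Period T = 2π√(a³/μ) = 2π√(7740³/398600) = 6776.8 s = 112.95 min.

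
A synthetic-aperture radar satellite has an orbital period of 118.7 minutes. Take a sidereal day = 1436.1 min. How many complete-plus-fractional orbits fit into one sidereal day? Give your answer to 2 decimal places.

T = 118.7 min = 7122.0 s.
Orbits per sidereal day = 86166 / 7122.0 = 12.099.

12.10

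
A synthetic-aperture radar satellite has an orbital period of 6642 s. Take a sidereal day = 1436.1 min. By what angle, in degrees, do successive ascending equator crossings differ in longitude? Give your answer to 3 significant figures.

During one orbit Earth rotates (6642.0 / 86166) × 360° = 27.75°.

27.8°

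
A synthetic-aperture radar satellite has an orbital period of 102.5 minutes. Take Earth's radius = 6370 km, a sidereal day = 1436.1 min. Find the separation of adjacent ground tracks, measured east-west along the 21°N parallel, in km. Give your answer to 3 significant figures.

2670 km

T = 102.5 min = 6150.0 s.
Node shift per orbit = (6150.0/86166) × 360° = 25.69°.
Equatorial spacing = 25.69 × 111.2 km/° = 2857 km.
At 21° latitude, spacing = 2857 × cos(21°) = 2667 km.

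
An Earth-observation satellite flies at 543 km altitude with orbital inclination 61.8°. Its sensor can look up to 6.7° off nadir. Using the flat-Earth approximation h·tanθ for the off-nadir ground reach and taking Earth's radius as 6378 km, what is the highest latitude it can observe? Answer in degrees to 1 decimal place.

62.4°

For a prograde orbit the ground track reaches latitude ±i = ±61.8°.
Sensor half-swath on the ground ≈ 543·tan(6.7°) = 64 km = 0.57° of latitude.
Maximum observable latitude ≈ 61.8 + 0.57 = 62.4°.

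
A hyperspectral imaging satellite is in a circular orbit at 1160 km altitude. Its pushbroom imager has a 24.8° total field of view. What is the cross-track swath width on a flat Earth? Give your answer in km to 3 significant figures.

510 km

Half-angle = 24.8°/2 = 12.4°.
Swath width ≈ 2h·tan(θ/2) = 2 × 1160 × tan(12.4°) = 510.1 km.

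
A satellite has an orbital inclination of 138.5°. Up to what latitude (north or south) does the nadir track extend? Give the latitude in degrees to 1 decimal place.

41.5°

Retrograde orbit: the ground track reaches ±(180° − i) = ±(180 − 138.5) = ±41.5°.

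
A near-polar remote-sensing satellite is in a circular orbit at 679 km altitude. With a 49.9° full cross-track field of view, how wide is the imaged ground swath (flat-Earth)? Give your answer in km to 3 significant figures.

632 km

Half-angle = 49.9°/2 = 24.95°.
Swath width ≈ 2h·tan(θ/2) = 2 × 679 × tan(24.95°) = 631.8 km.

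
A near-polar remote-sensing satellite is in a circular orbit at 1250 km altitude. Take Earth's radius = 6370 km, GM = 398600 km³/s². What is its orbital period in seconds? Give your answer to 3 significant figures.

Semi-major axis a = 6370 + 1250 = 7620 km. Period T = 2π√(a³/μ) = 2π√(7620³/398600) = 6619.8 s = 110.33 min.

6620 seconds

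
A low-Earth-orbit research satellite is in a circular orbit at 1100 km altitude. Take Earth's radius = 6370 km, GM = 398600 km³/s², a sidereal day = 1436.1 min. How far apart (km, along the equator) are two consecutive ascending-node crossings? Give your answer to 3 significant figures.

Semi-major axis a = 6370 + 1100 = 7470 km. Period T = 2π√(a³/μ) = 2π√(7470³/398600) = 6425.3 s = 107.09 min.
During one orbit Earth rotates (6425.3 / 86166) × 360° = 26.84°.
At the equator that is 26.84° × (2π·6370/360) km/° = 26.84 × 111.2 = 2985 km.

2980 km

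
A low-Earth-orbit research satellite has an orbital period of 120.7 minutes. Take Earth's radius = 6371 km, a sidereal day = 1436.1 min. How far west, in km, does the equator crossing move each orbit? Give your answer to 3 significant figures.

3360 km

T = 120.7 min = 7242.0 s.
During one orbit Earth rotates (7242.0 / 86166) × 360° = 30.26°.
At the equator that is 30.26° × (2π·6371/360) km/° = 30.26 × 111.2 = 3364 km.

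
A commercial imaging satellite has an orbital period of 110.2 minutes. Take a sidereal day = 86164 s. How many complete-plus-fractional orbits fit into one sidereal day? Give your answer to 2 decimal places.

13.03

T = 110.2 min = 6612.0 s.
Orbits per sidereal day = 86164 / 6612.0 = 13.031.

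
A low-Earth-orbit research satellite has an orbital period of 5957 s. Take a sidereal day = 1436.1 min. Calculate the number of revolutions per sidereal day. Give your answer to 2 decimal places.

Orbits per sidereal day = 86166 / 5957.0 = 14.465.

14.46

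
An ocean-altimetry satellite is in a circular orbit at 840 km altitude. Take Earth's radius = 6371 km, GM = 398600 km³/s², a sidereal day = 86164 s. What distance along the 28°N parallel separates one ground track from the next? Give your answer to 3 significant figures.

2500 km

Semi-major axis a = 6371 + 840 = 7211 km. Period T = 2π√(a³/μ) = 2π√(7211³/398600) = 6094.0 s = 101.57 min.
Node shift per orbit = (6094.0/86164) × 360° = 25.46°.
Equatorial spacing = 25.46 × 111.2 km/° = 2831 km.
At 28° latitude, spacing = 2831 × cos(28°) = 2500 km.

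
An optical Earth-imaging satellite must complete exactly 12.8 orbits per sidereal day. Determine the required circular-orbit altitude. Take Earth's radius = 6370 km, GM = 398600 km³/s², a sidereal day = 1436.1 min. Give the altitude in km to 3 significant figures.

1340 km

Required period T = 86166 / 12.8 = 6731.7 s.
From T = 2π√(a³/μ): a = (μ T²/4π²)^(1/3) = (398600 × 6731.7² / 4π²)^(1/3) = 7706 km.
Altitude h = a − R = 7706 − 6370 = 1336 km.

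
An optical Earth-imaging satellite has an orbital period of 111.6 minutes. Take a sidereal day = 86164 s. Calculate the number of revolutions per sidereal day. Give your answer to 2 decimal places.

T = 111.6 min = 6696.0 s.
Orbits per sidereal day = 86164 / 6696.0 = 12.868.

12.87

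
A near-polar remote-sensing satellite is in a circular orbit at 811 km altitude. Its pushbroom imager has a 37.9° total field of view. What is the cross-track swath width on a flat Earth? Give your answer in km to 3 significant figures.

Half-angle = 37.9°/2 = 18.95°.
Swath width ≈ 2h·tan(θ/2) = 2 × 811 × tan(18.95°) = 556.9 km.

557 km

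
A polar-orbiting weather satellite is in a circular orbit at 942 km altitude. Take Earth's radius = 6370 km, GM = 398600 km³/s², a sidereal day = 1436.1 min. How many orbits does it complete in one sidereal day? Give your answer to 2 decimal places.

Semi-major axis a = 6370 + 942 = 7312 km. Period T = 2π√(a³/μ) = 2π√(7312³/398600) = 6222.5 s = 103.71 min.
Orbits per sidereal day = 86166 / 6222.5 = 13.847.

13.85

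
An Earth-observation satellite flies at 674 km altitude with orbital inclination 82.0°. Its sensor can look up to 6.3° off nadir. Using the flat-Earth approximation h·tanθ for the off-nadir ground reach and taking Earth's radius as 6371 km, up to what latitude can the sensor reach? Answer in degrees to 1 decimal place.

For a prograde orbit the ground track reaches latitude ±i = ±82.0°.
Sensor half-swath on the ground ≈ 674·tan(6.3°) = 74 km = 0.67° of latitude.
Maximum observable latitude ≈ 82.0 + 0.67 = 82.7°.

82.7°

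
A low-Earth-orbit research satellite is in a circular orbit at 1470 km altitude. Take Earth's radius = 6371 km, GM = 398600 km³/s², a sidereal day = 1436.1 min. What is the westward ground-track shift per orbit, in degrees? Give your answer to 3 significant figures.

28.9°

Semi-major axis a = 6371 + 1470 = 7841 km. Period T = 2π√(a³/μ) = 2π√(7841³/398600) = 6909.8 s = 115.16 min.
During one orbit Earth rotates (6909.8 / 86166) × 360° = 28.87°.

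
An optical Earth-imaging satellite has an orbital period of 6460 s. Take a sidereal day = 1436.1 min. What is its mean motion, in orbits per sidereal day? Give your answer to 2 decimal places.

Orbits per sidereal day = 86166 / 6460.0 = 13.338.

13.34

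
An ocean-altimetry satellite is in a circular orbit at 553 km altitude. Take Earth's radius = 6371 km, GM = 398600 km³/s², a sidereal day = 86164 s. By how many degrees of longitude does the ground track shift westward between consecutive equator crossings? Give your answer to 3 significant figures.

Semi-major axis a = 6371 + 553 = 6924 km. Period T = 2π√(a³/μ) = 2π√(6924³/398600) = 5733.9 s = 95.56 min.
During one orbit Earth rotates (5733.9 / 86164) × 360° = 23.96°.

24.0°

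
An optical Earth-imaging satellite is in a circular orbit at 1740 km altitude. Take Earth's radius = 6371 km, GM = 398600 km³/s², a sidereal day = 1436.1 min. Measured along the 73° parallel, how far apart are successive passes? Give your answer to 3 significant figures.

987 km

Semi-major axis a = 6371 + 1740 = 8111 km. Period T = 2π√(a³/μ) = 2π√(8111³/398600) = 7269.8 s = 121.16 min.
Node shift per orbit = (7269.8/86166) × 360° = 30.37°.
Equatorial spacing = 30.37 × 111.2 km/° = 3377 km.
At 73° latitude, spacing = 3377 × cos(73°) = 987 km.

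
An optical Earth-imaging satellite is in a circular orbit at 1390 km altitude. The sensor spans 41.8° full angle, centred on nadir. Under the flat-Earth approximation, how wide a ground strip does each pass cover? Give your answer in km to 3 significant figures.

1060 km

Half-angle = 41.8°/2 = 20.9°.
Swath width ≈ 2h·tan(θ/2) = 2 × 1390 × tan(20.9°) = 1061.6 km.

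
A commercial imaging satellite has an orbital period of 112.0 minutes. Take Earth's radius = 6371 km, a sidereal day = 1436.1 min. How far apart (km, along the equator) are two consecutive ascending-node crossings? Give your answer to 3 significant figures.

3120 km

T = 112.0 min = 6720.0 s.
During one orbit Earth rotates (6720.0 / 86166) × 360° = 28.08°.
At the equator that is 28.08° × (2π·6371/360) km/° = 28.08 × 111.2 = 3122 km.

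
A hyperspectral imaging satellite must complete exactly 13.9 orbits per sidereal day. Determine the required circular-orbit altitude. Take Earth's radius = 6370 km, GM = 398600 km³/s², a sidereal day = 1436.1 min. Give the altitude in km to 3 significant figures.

Required period T = 86166 / 13.9 = 6199.0 s.
From T = 2π√(a³/μ): a = (μ T²/4π²)^(1/3) = (398600 × 6199.0² / 4π²)^(1/3) = 7294 km.
Altitude h = a − R = 7294 − 6370 = 924 km.

924 km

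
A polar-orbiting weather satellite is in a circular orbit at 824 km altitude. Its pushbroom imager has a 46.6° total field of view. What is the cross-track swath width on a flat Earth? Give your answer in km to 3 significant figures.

710 km

Half-angle = 46.6°/2 = 23.3°.
Swath width ≈ 2h·tan(θ/2) = 2 × 824 × tan(23.3°) = 709.7 km.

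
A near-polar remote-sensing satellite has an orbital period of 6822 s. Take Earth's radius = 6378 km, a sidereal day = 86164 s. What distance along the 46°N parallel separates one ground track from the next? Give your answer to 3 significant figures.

2200 km

Node shift per orbit = (6822.0/86164) × 360° = 28.50°.
Equatorial spacing = 28.50 × 111.3 km/° = 3173 km.
At 46° latitude, spacing = 3173 × cos(46°) = 2204 km.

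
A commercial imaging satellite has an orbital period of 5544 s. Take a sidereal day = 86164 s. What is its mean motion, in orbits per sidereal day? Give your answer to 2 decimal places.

Orbits per sidereal day = 86164 / 5544.0 = 15.542.

15.54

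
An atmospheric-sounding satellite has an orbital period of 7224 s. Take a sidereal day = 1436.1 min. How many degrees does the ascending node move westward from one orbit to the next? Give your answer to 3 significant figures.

During one orbit Earth rotates (7224.0 / 86166) × 360° = 30.18°.

30.2°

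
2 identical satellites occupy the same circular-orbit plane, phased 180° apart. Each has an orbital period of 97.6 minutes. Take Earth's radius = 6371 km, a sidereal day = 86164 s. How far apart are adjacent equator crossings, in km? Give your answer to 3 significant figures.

T = 97.6 min = 5856.0 s.
Single-satellite node shift = (5856.0/86164) × 360° = 24.47°.
With 2 satellites evenly phased, successive equator crossings are 24.47/2 = 12.233° apart.
That is 12.233 × 111.2 = 1360 km at the equator.

1360 km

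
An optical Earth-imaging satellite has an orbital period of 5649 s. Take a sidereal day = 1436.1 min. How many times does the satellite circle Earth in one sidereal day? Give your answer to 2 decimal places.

15.25

Orbits per sidereal day = 86166 / 5649.0 = 15.253.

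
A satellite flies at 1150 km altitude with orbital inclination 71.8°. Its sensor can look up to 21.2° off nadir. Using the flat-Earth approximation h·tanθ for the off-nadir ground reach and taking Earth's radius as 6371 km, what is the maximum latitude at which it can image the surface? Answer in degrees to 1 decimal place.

75.8°

For a prograde orbit the ground track reaches latitude ±i = ±71.8°.
Sensor half-swath on the ground ≈ 1150·tan(21.2°) = 446 km = 4.01° of latitude.
Maximum observable latitude ≈ 71.8 + 4.01 = 75.8°.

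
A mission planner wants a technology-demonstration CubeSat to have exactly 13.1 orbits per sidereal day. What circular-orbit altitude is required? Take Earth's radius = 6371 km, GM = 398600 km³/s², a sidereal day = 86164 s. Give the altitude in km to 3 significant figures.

Required period T = 86164 / 13.1 = 6577.4 s.
From T = 2π√(a³/μ): a = (μ T²/4π²)^(1/3) = (398600 × 6577.4² / 4π²)^(1/3) = 7587 km.
Altitude h = a − R = 7587 − 6371 = 1216 km.

1220 km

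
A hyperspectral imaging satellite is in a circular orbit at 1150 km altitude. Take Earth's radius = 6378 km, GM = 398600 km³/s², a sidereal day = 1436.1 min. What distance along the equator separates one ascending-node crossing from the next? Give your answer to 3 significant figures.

3020 km

Semi-major axis a = 6378 + 1150 = 7528 km. Period T = 2π√(a³/μ) = 2π√(7528³/398600) = 6500.3 s = 108.34 min.
During one orbit Earth rotates (6500.3 / 86166) × 360° = 27.16°.
At the equator that is 27.16° × (2π·6378/360) km/° = 27.16 × 111.3 = 3023 km.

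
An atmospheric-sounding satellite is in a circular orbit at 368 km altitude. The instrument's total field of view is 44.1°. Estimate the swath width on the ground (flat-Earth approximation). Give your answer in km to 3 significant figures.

Half-angle = 44.1°/2 = 22.05°.
Swath width ≈ 2h·tan(θ/2) = 2 × 368 × tan(22.05°) = 298.1 km.

298 km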